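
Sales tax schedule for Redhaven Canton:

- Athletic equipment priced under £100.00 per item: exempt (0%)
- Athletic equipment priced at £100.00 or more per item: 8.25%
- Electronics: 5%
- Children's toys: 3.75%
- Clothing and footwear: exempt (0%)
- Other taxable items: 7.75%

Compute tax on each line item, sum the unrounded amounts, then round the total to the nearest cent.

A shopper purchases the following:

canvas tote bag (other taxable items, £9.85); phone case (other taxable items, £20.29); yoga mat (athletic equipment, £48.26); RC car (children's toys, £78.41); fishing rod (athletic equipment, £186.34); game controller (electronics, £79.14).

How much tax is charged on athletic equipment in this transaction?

£15.37

Yoga mat £48.26: athletic equipment, under £100.00 → 0% → £0.00
Fishing rod £186.34: athletic equipment, £100.00 or more → 8.25% → £15.37305
Tax on athletic equipment: unrounded sum = £15.37305 → £15.37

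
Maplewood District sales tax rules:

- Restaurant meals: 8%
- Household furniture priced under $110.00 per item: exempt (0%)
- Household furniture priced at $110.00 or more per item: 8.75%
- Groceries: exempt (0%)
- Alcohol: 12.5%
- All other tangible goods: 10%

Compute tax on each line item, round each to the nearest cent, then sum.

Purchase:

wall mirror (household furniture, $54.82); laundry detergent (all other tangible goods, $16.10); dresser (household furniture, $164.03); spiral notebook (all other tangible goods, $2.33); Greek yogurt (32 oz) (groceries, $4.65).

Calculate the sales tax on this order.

Wall mirror $54.82: household furniture, under $110.00 → 0% → $0.00
Laundry detergent $16.10: all other tangible goods → 10% → $1.61
Dresser $164.03: household furniture, $110.00 or more → 8.75% → $14.35
Spiral notebook $2.33: all other tangible goods → 10% → $0.23
Greek yogurt (32 oz) $4.65: groceries → 0% → $0.00
Total tax = $1.61 + $14.35 + $0.23 = $16.19

$16.19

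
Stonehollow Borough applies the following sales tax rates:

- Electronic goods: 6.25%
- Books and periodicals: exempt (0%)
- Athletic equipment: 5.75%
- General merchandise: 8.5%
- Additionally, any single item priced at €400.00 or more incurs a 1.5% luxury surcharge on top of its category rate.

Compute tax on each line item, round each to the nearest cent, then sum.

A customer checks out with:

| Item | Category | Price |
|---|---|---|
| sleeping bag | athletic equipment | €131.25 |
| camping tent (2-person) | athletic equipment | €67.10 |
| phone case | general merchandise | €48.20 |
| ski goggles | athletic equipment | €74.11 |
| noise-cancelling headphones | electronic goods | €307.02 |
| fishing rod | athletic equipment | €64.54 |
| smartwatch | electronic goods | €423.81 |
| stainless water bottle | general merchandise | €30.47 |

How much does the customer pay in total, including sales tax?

€1224.61

Sleeping bag €131.25: athletic equipment → 5.75% → €7.55
Camping tent (2-person) €67.10: athletic equipment → 5.75% → €3.86
Phone case €48.20: general merchandise → 8.5% → €4.10
Ski goggles €74.11: athletic equipment → 5.75% → €4.26
Noise-cancelling headphones €307.02: electronic goods → 6.25% → €19.19
Fishing rod €64.54: athletic equipment → 5.75% → €3.71
Smartwatch €423.81: electronic goods → 6.25% + 1.5% surcharge = 7.75% → €32.85
Stainless water bottle €30.47: general merchandise → 8.5% → €2.59
Subtotal = €1146.50; tax = €78.11; total due = €1224.61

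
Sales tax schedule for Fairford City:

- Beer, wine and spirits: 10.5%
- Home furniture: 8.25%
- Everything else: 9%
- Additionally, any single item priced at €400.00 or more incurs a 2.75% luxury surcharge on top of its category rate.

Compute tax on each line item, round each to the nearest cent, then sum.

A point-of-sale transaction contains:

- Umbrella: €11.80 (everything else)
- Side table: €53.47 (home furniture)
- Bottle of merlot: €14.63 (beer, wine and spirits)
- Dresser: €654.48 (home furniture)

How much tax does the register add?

Umbrella €11.80: everything else → 9% → €1.06
Side table €53.47: home furniture → 8.25% → €4.41
Bottle of merlot €14.63: beer, wine and spirits → 10.5% → €1.54
Dresser €654.48: home furniture → 8.25% + 2.75% surcharge = 11% → €71.99
Total tax = €1.06 + €4.41 + €1.54 + €71.99 = €79.00

€79.00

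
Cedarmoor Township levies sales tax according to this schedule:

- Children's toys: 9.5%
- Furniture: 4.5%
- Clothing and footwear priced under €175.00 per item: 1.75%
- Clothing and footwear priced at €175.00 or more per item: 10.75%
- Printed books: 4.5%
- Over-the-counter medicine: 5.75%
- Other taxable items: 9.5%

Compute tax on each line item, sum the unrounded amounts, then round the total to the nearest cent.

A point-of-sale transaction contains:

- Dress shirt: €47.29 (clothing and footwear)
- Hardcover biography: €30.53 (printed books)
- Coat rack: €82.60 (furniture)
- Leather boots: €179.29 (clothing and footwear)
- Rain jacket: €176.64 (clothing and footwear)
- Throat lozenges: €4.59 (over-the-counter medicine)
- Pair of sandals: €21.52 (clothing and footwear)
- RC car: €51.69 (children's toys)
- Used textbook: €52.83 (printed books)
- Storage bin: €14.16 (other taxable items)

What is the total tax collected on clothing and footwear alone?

€39.47

Dress shirt €47.29: clothing and footwear, under €175.00 → 1.75% → €0.827575
Leather boots €179.29: clothing and footwear, €175.00 or more → 10.75% → €19.273675
Rain jacket €176.64: clothing and footwear, €175.00 or more → 10.75% → €18.9888
Pair of sandals €21.52: clothing and footwear, under €175.00 → 1.75% → €0.3766
Tax on clothing and footwear: unrounded sum = €39.46665 → €39.47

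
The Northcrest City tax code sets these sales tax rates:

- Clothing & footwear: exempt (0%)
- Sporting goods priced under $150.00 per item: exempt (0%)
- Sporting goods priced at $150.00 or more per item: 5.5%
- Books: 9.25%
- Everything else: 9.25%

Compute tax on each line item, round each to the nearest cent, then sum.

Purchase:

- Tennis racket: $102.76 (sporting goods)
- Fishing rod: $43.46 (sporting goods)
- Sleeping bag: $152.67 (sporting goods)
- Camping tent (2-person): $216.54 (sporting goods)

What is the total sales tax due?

$20.31

Tennis racket $102.76: sporting goods, under $150.00 → 0% → $0.00
Fishing rod $43.46: sporting goods, under $150.00 → 0% → $0.00
Sleeping bag $152.67: sporting goods, $150.00 or more → 5.5% → $8.40
Camping tent (2-person) $216.54: sporting goods, $150.00 or more → 5.5% → $11.91
Total tax = $8.40 + $11.91 = $20.31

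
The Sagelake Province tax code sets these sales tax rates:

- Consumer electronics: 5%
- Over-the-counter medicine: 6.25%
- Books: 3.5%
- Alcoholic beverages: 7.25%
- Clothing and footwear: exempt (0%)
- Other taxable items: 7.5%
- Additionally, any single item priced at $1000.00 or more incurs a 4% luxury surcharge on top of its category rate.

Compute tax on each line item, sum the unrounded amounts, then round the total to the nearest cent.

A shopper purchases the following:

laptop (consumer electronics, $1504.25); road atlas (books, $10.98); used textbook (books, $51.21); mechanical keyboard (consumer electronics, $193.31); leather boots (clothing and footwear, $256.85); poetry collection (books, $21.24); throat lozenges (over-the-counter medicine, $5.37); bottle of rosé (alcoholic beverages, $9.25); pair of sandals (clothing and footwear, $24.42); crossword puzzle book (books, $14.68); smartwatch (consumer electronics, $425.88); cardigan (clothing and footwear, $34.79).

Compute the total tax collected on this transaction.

Laptop $1504.25: consumer electronics → 5% + 4% surcharge = 9% → $135.3825
Road atlas $10.98: books → 3.5% → $0.3843
Used textbook $51.21: books → 3.5% → $1.79235
Mechanical keyboard $193.31: consumer electronics → 5% → $9.6655
Leather boots $256.85: clothing and footwear → 0% → $0.00
Poetry collection $21.24: books → 3.5% → $0.7434
Throat lozenges $5.37: over-the-counter medicine → 6.25% → $0.335625
Bottle of rosé $9.25: alcoholic beverages → 7.25% → $0.670625
Pair of sandals $24.42: clothing and footwear → 0% → $0.00
Crossword puzzle book $14.68: books → 3.5% → $0.5138
Smartwatch $425.88: consumer electronics → 5% → $21.294
Cardigan $34.79: clothing and footwear → 0% → $0.00
Unrounded tax sum = $170.7821 → $170.78

$170.78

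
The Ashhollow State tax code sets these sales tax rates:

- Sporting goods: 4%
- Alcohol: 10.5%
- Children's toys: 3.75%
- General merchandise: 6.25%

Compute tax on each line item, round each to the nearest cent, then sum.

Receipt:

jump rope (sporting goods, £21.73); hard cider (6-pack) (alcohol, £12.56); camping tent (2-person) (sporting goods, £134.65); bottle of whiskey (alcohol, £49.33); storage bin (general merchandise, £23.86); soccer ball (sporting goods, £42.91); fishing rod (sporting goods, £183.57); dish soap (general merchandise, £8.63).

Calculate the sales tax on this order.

£23.85

Jump rope £21.73: sporting goods → 4% → £0.87
Hard cider (6-pack) £12.56: alcohol → 10.5% → £1.32
Camping tent (2-person) £134.65: sporting goods → 4% → £5.39
Bottle of whiskey £49.33: alcohol → 10.5% → £5.18
Storage bin £23.86: general merchandise → 6.25% → £1.49
Soccer ball £42.91: sporting goods → 4% → £1.72
Fishing rod £183.57: sporting goods → 4% → £7.34
Dish soap £8.63: general merchandise → 6.25% → £0.54
Total tax = £0.87 + £1.32 + £5.39 + £5.18 + £1.49 + £1.72 + £7.34 + £0.54 = £23.85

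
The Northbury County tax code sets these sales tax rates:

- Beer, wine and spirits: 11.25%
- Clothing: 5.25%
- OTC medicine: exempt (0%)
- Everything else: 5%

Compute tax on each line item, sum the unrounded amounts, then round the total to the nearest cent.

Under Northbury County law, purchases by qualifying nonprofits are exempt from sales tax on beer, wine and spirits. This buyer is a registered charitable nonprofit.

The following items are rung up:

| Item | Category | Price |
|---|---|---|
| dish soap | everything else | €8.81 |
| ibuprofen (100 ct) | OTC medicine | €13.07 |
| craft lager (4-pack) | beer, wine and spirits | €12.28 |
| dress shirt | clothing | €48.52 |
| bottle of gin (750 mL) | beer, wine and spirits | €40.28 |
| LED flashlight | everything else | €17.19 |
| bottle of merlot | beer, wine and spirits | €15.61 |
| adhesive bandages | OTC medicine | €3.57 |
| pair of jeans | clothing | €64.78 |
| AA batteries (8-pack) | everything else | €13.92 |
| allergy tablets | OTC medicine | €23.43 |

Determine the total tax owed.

€7.94

Dish soap €8.81: everything else → 5% → €0.4405
Ibuprofen (100 ct) €13.07: OTC medicine → 0% → €0.00
Craft lager (4-pack) €12.28: beer, wine and spirits, buyer-exempt → 0% → €0.00
Dress shirt €48.52: clothing → 5.25% → €2.5473
Bottle of gin (750 mL) €40.28: beer, wine and spirits, buyer-exempt → 0% → €0.00
LED flashlight €17.19: everything else → 5% → €0.8595
Bottle of merlot €15.61: beer, wine and spirits, buyer-exempt → 0% → €0.00
Adhesive bandages €3.57: OTC medicine → 0% → €0.00
Pair of jeans €64.78: clothing → 5.25% → €3.40095
AA batteries (8-pack) €13.92: everything else → 5% → €0.696
Allergy tablets €23.43: OTC medicine → 0% → €0.00
Unrounded tax sum = €7.94425 → €7.94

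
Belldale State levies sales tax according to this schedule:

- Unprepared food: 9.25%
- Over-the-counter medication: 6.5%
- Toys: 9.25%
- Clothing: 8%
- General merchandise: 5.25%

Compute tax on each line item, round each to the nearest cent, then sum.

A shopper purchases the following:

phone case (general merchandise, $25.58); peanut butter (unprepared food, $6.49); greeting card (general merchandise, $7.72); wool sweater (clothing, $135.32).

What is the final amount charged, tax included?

Phone case $25.58: general merchandise → 5.25% → $1.34
Peanut butter $6.49: unprepared food → 9.25% → $0.60
Greeting card $7.72: general merchandise → 5.25% → $0.41
Wool sweater $135.32: clothing → 8% → $10.83
Subtotal = $175.11; tax = $13.18; total due = $188.29

$188.29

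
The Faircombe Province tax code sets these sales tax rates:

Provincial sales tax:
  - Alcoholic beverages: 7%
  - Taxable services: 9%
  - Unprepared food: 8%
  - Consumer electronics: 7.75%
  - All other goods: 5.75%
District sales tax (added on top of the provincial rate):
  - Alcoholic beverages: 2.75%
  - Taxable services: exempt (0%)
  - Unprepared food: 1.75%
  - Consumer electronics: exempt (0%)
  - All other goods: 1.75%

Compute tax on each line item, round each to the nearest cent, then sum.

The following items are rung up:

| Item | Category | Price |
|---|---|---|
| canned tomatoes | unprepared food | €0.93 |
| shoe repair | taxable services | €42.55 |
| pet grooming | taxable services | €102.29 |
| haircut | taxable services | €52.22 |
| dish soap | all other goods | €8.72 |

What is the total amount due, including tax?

€225.19

Canned tomatoes €0.93: unprepared food → 8% + 1.75% district = 9.75% → €0.09
Shoe repair €42.55: taxable services → 9% + 0% district = 9% → €3.83
Pet grooming €102.29: taxable services → 9% + 0% district = 9% → €9.21
Haircut €52.22: taxable services → 9% + 0% district = 9% → €4.70
Dish soap €8.72: all other goods → 5.75% + 1.75% district = 7.5% → €0.65
Subtotal = €206.71; tax = €18.48; total due = €225.19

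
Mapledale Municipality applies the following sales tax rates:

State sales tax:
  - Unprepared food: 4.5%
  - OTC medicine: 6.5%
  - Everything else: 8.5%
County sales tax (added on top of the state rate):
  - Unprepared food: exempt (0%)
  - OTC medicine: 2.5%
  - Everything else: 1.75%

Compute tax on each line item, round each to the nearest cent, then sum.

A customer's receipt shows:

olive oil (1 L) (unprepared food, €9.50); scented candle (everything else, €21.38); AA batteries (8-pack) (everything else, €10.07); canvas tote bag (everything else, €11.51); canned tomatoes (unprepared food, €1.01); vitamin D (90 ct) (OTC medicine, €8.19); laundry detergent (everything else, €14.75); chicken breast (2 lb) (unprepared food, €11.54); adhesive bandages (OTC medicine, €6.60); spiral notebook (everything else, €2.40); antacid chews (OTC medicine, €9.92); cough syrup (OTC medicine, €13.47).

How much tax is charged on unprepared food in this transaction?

€1.00

Olive oil (1 L) €9.50: unprepared food → 4.5% + 0% county = 4.5% → €0.43
Canned tomatoes €1.01: unprepared food → 4.5% + 0% county = 4.5% → €0.05
Chicken breast (2 lb) €11.54: unprepared food → 4.5% + 0% county = 4.5% → €0.52
Tax on unprepared food = €0.43 + €0.05 + €0.52 = €1.00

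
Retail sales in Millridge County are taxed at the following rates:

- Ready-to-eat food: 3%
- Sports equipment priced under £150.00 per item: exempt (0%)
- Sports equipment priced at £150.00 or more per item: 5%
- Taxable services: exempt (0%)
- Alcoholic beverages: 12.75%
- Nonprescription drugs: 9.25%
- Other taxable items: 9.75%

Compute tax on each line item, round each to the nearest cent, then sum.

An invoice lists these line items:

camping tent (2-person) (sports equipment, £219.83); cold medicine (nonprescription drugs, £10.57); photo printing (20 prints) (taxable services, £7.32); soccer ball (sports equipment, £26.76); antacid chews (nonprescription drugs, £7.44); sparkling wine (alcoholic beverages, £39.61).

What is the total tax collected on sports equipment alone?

Camping tent (2-person) £219.83: sports equipment, £150.00 or more → 5% → £10.99
Soccer ball £26.76: sports equipment, under £150.00 → 0% → £0.00
Tax on sports equipment = £10.99 + £0.00 = £10.99

£10.99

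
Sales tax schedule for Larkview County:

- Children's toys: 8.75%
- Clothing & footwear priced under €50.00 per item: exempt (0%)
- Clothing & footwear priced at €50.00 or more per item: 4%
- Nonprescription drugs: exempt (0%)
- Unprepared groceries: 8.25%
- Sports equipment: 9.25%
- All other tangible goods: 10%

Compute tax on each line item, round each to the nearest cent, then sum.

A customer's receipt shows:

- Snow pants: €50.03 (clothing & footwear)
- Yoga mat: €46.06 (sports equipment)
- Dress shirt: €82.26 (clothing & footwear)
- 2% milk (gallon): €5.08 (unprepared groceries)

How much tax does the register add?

€9.97

Snow pants €50.03: clothing & footwear, €50.00 or more → 4% → €2.00
Yoga mat €46.06: sports equipment → 9.25% → €4.26
Dress shirt €82.26: clothing & footwear, €50.00 or more → 4% → €3.29
2% milk (gallon) €5.08: unprepared groceries → 8.25% → €0.42
Total tax = €2.00 + €4.26 + €3.29 + €0.42 = €9.97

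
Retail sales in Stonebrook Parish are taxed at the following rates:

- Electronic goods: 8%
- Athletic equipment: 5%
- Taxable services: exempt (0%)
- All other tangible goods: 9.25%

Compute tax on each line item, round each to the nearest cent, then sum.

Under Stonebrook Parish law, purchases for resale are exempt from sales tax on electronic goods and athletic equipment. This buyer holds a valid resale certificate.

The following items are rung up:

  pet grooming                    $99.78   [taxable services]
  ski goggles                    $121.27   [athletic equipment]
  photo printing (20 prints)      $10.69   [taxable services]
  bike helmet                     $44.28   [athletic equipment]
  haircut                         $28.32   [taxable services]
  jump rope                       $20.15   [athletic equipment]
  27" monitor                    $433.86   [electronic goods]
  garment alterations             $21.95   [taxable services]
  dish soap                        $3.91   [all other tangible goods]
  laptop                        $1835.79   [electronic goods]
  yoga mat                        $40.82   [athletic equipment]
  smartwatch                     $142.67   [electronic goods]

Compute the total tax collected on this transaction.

Pet grooming $99.78: taxable services → 0% → $0.00
Ski goggles $121.27: athletic equipment, buyer-exempt → 0% → $0.00
Photo printing (20 prints) $10.69: taxable services → 0% → $0.00
Bike helmet $44.28: athletic equipment, buyer-exempt → 0% → $0.00
Haircut $28.32: taxable services → 0% → $0.00
Jump rope $20.15: athletic equipment, buyer-exempt → 0% → $0.00
27" monitor $433.86: electronic goods, buyer-exempt → 0% → $0.00
Garment alterations $21.95: taxable services → 0% → $0.00
Dish soap $3.91: all other tangible goods → 9.25% → $0.36
Laptop $1835.79: electronic goods, buyer-exempt → 0% → $0.00
Yoga mat $40.82: athletic equipment, buyer-exempt → 0% → $0.00
Smartwatch $142.67: electronic goods, buyer-exempt → 0% → $0.00
Total tax = $0.36

$0.36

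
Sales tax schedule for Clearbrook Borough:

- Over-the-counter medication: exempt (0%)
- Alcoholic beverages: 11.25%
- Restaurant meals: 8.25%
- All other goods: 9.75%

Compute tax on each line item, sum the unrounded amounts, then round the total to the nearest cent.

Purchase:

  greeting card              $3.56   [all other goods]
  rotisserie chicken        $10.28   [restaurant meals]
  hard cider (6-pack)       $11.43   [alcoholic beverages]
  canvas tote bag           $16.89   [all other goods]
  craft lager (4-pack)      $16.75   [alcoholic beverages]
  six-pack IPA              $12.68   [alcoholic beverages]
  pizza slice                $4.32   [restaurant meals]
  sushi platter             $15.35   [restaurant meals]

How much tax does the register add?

Greeting card $3.56: all other goods → 9.75% → $0.3471
Rotisserie chicken $10.28: restaurant meals → 8.25% → $0.8481
Hard cider (6-pack) $11.43: alcoholic beverages → 11.25% → $1.285875
Canvas tote bag $16.89: all other goods → 9.75% → $1.646775
Craft lager (4-pack) $16.75: alcoholic beverages → 11.25% → $1.884375
Six-pack IPA $12.68: alcoholic beverages → 11.25% → $1.4265
Pizza slice $4.32: restaurant meals → 8.25% → $0.3564
Sushi platter $15.35: restaurant meals → 8.25% → $1.266375
Unrounded tax sum = $9.0615 → $9.06

$9.06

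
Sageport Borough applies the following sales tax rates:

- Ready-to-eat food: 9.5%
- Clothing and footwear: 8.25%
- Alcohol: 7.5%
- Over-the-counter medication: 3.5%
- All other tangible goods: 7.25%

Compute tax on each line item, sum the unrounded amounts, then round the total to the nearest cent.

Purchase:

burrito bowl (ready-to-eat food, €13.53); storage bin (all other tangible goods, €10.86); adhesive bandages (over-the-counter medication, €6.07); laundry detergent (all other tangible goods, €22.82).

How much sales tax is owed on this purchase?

Burrito bowl €13.53: ready-to-eat food → 9.5% → €1.28535
Storage bin €10.86: all other tangible goods → 7.25% → €0.78735
Adhesive bandages €6.07: over-the-counter medication → 3.5% → €0.21245
Laundry detergent €22.82: all other tangible goods → 7.25% → €1.65445
Unrounded tax sum = €3.9396 → €3.94

€3.94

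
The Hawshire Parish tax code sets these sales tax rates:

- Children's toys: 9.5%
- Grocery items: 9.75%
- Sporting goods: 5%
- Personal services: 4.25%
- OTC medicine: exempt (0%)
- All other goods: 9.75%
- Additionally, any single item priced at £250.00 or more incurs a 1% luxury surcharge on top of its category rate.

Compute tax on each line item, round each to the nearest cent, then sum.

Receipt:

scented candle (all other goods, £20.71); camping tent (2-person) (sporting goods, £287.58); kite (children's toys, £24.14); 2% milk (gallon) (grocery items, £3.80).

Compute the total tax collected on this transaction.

Scented candle £20.71: all other goods → 9.75% → £2.02
Camping tent (2-person) £287.58: sporting goods → 5% + 1% surcharge = 6% → £17.25
Kite £24.14: children's toys → 9.5% → £2.29
2% milk (gallon) £3.80: grocery items → 9.75% → £0.37
Total tax = £2.02 + £17.25 + £2.29 + £0.37 = £21.93

£21.93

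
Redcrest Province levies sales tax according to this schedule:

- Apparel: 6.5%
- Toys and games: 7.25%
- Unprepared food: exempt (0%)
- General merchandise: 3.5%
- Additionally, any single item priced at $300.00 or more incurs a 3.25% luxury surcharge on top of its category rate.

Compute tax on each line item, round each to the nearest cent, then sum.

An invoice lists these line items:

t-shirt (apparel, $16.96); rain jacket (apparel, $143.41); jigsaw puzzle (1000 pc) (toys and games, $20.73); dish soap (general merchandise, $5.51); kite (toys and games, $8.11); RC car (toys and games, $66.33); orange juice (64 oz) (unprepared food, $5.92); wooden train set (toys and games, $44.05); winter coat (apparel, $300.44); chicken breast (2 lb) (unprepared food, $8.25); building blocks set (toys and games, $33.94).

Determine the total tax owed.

$52.45

T-shirt $16.96: apparel → 6.5% → $1.10
Rain jacket $143.41: apparel → 6.5% → $9.32
Jigsaw puzzle (1000 pc) $20.73: toys and games → 7.25% → $1.50
Dish soap $5.51: general merchandise → 3.5% → $0.19
Kite $8.11: toys and games → 7.25% → $0.59
RC car $66.33: toys and games → 7.25% → $4.81
Orange juice (64 oz) $5.92: unprepared food → 0% → $0.00
Wooden train set $44.05: toys and games → 7.25% → $3.19
Winter coat $300.44: apparel → 6.5% + 3.25% surcharge = 9.75% → $29.29
Chicken breast (2 lb) $8.25: unprepared food → 0% → $0.00
Building blocks set $33.94: toys and games → 7.25% → $2.46
Total tax = $1.10 + $9.32 + $1.50 + $0.19 + $0.59 + $4.81 + $3.19 + $29.29 + $2.46 = $52.45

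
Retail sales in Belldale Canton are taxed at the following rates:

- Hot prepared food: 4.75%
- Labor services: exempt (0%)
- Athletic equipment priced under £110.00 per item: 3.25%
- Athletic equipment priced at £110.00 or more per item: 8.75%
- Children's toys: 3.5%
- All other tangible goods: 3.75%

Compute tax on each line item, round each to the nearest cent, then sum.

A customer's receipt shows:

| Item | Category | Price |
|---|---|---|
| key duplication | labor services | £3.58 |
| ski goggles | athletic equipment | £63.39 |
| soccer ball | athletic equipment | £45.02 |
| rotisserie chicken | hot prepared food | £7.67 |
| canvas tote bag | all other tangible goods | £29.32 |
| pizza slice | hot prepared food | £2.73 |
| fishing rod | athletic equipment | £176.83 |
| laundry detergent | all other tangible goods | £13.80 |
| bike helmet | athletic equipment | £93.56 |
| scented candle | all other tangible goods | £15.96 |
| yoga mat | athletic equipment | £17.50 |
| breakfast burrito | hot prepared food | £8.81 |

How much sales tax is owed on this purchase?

Key duplication £3.58: labor services → 0% → £0.00
Ski goggles £63.39: athletic equipment, under £110.00 → 3.25% → £2.06
Soccer ball £45.02: athletic equipment, under £110.00 → 3.25% → £1.46
Rotisserie chicken £7.67: hot prepared food → 4.75% → £0.36
Canvas tote bag £29.32: all other tangible goods → 3.75% → £1.10
Pizza slice £2.73: hot prepared food → 4.75% → £0.13
Fishing rod £176.83: athletic equipment, £110.00 or more → 8.75% → £15.47
Laundry detergent £13.80: all other tangible goods → 3.75% → £0.52
Bike helmet £93.56: athletic equipment, under £110.00 → 3.25% → £3.04
Scented candle £15.96: all other tangible goods → 3.75% → £0.60
Yoga mat £17.50: athletic equipment, under £110.00 → 3.25% → £0.57
Breakfast burrito £8.81: hot prepared food → 4.75% → £0.42
Total tax = £2.06 + £1.46 + £0.36 + £1.10 + £0.13 + £15.47 + £0.52 + £3.04 + £0.60 + £0.57 + £0.42 = £25.73

£25.73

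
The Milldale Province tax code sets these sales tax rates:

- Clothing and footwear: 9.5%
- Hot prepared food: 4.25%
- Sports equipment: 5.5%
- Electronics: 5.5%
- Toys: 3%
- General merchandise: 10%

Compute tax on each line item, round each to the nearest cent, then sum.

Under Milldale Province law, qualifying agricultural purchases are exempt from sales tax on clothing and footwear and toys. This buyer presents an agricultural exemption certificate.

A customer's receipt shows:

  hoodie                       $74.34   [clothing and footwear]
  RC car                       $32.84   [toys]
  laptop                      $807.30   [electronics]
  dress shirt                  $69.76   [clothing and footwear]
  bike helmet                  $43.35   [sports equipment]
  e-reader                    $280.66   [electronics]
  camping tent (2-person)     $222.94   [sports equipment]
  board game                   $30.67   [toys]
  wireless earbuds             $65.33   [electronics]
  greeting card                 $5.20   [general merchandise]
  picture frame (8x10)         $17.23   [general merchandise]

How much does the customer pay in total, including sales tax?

$1729.93

Hoodie $74.34: clothing and footwear, buyer-exempt → 0% → $0.00
RC car $32.84: toys, buyer-exempt → 0% → $0.00
Laptop $807.30: electronics → 5.5% → $44.40
Dress shirt $69.76: clothing and footwear, buyer-exempt → 0% → $0.00
Bike helmet $43.35: sports equipment → 5.5% → $2.38
E-reader $280.66: electronics → 5.5% → $15.44
Camping tent (2-person) $222.94: sports equipment → 5.5% → $12.26
Board game $30.67: toys, buyer-exempt → 0% → $0.00
Wireless earbuds $65.33: electronics → 5.5% → $3.59
Greeting card $5.20: general merchandise → 10% → $0.52
Picture frame (8x10) $17.23: general merchandise → 10% → $1.72
Subtotal = $1649.62; tax = $80.31; total due = $1729.93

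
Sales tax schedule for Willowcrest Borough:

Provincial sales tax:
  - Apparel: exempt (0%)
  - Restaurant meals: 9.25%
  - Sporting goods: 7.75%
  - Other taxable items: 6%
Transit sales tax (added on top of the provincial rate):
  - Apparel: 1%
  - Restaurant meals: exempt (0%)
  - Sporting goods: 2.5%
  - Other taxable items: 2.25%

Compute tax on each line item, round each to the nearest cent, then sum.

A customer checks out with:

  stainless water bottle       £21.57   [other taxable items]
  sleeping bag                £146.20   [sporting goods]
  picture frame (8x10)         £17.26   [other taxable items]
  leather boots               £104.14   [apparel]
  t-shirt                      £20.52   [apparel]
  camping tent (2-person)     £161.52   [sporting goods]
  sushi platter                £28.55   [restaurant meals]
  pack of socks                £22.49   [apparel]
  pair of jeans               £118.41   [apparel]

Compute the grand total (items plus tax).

£680.70

Stainless water bottle £21.57: other taxable items → 6% + 2.25% transit = 8.25% → £1.78
Sleeping bag £146.20: sporting goods → 7.75% + 2.5% transit = 10.25% → £14.99
Picture frame (8x10) £17.26: other taxable items → 6% + 2.25% transit = 8.25% → £1.42
Leather boots £104.14: apparel → 0% + 1% transit = 1% → £1.04
T-shirt £20.52: apparel → 0% + 1% transit = 1% → £0.21
Camping tent (2-person) £161.52: sporting goods → 7.75% + 2.5% transit = 10.25% → £16.56
Sushi platter £28.55: restaurant meals → 9.25% + 0% transit = 9.25% → £2.64
Pack of socks £22.49: apparel → 0% + 1% transit = 1% → £0.22
Pair of jeans £118.41: apparel → 0% + 1% transit = 1% → £1.18
Subtotal = £640.66; tax = £40.04; total due = £680.70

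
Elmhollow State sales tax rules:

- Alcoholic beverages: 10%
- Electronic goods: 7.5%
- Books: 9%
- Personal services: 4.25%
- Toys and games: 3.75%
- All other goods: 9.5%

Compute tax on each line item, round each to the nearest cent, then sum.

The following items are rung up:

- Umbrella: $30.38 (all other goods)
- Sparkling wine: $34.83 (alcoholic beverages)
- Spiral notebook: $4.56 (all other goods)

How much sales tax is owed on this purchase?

$6.80

Umbrella $30.38: all other goods → 9.5% → $2.89
Sparkling wine $34.83: alcoholic beverages → 10% → $3.48
Spiral notebook $4.56: all other goods → 9.5% → $0.43
Total tax = $2.89 + $3.48 + $0.43 = $6.80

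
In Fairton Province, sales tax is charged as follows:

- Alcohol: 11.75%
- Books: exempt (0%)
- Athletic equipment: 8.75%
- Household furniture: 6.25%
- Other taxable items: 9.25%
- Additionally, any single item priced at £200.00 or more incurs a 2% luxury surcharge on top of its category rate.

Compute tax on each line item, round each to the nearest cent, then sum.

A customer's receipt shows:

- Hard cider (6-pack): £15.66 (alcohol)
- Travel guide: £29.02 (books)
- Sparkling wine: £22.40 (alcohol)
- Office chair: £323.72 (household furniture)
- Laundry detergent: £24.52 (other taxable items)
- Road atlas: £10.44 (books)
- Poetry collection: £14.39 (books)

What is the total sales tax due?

£33.45

Hard cider (6-pack) £15.66: alcohol → 11.75% → £1.84
Travel guide £29.02: books → 0% → £0.00
Sparkling wine £22.40: alcohol → 11.75% → £2.63
Office chair £323.72: household furniture → 6.25% + 2% surcharge = 8.25% → £26.71
Laundry detergent £24.52: other taxable items → 9.25% → £2.27
Road atlas £10.44: books → 0% → £0.00
Poetry collection £14.39: books → 0% → £0.00
Total tax = £1.84 + £2.63 + £26.71 + £2.27 = £33.45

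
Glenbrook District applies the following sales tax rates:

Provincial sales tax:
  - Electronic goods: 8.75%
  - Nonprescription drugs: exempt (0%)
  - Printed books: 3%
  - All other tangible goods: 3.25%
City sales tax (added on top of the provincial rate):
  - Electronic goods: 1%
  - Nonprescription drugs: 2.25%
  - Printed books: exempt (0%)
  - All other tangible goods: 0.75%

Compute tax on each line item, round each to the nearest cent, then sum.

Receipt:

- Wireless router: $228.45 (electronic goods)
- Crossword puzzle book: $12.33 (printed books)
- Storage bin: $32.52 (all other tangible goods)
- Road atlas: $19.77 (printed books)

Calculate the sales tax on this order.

Wireless router $228.45: electronic goods → 8.75% + 1% city = 9.75% → $22.27
Crossword puzzle book $12.33: printed books → 3% + 0% city = 3% → $0.37
Storage bin $32.52: all other tangible goods → 3.25% + 0.75% city = 4% → $1.30
Road atlas $19.77: printed books → 3% + 0% city = 3% → $0.59
Total tax = $22.27 + $0.37 + $1.30 + $0.59 = $24.53

$24.53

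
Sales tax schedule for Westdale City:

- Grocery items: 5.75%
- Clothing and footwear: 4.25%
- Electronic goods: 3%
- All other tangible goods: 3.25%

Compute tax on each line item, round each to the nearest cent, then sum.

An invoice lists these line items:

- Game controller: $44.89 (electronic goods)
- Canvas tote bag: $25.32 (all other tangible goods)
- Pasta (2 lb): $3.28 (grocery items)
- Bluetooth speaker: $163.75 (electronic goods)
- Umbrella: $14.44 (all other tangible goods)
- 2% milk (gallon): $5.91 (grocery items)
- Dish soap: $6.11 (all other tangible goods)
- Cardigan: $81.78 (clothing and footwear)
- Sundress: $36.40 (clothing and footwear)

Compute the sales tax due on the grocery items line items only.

$0.53

Pasta (2 lb) $3.28: grocery items → 5.75% → $0.19
2% milk (gallon) $5.91: grocery items → 5.75% → $0.34
Tax on grocery items = $0.19 + $0.34 = $0.53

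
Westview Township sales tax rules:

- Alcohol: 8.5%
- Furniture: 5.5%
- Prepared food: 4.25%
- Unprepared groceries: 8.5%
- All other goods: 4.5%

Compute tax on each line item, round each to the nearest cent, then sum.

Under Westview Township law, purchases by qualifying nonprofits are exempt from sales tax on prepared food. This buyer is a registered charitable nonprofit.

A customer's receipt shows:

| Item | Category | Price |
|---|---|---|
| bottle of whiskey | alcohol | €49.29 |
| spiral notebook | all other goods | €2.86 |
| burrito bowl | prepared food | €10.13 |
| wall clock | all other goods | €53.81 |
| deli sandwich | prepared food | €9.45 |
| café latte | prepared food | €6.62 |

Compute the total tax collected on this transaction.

€6.74

Bottle of whiskey €49.29: alcohol → 8.5% → €4.19
Spiral notebook €2.86: all other goods → 4.5% → €0.13
Burrito bowl €10.13: prepared food, buyer-exempt → 0% → €0.00
Wall clock €53.81: all other goods → 4.5% → €2.42
Deli sandwich €9.45: prepared food, buyer-exempt → 0% → €0.00
Café latte €6.62: prepared food, buyer-exempt → 0% → €0.00
Total tax = €4.19 + €0.13 + €2.42 = €6.74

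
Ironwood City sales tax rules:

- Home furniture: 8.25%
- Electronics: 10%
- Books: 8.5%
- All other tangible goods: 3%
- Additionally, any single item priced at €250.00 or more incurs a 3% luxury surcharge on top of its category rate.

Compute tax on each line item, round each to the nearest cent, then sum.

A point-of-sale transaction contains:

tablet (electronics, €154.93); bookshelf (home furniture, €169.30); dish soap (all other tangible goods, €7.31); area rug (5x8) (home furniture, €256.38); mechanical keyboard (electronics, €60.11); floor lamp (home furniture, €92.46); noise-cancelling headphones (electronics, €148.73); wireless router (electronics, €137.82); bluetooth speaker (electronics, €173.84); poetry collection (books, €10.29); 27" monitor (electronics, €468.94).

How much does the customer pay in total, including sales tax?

€1860.13

Tablet €154.93: electronics → 10% → €15.49
Bookshelf €169.30: home furniture → 8.25% → €13.97
Dish soap €7.31: all other tangible goods → 3% → €0.22
Area rug (5x8) €256.38: home furniture → 8.25% + 3% surcharge = 11.25% → €28.84
Mechanical keyboard €60.11: electronics → 10% → €6.01
Floor lamp €92.46: home furniture → 8.25% → €7.63
Noise-cancelling headphones €148.73: electronics → 10% → €14.87
Wireless router €137.82: electronics → 10% → €13.78
Bluetooth speaker €173.84: electronics → 10% → €17.38
Poetry collection €10.29: books → 8.5% → €0.87
27" monitor €468.94: electronics → 10% + 3% surcharge = 13% → €60.96
Subtotal = €1680.11; tax = €180.02; total due = €1860.13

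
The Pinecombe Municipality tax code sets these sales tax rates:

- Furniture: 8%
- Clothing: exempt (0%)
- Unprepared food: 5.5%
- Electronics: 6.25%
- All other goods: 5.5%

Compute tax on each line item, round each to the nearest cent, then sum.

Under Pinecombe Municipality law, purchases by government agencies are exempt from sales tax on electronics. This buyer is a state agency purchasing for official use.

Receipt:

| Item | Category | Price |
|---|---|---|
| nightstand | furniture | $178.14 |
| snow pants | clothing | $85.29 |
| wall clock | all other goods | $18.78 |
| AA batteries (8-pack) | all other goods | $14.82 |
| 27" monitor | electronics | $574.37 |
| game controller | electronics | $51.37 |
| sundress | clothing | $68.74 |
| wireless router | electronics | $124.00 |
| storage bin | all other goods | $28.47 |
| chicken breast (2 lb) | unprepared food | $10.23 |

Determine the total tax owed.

Nightstand $178.14: furniture → 8% → $14.25
Snow pants $85.29: clothing → 0% → $0.00
Wall clock $18.78: all other goods → 5.5% → $1.03
AA batteries (8-pack) $14.82: all other goods → 5.5% → $0.82
27" monitor $574.37: electronics, buyer-exempt → 0% → $0.00
Game controller $51.37: electronics, buyer-exempt → 0% → $0.00
Sundress $68.74: clothing → 0% → $0.00
Wireless router $124.00: electronics, buyer-exempt → 0% → $0.00
Storage bin $28.47: all other goods → 5.5% → $1.57
Chicken breast (2 lb) $10.23: unprepared food → 5.5% → $0.56
Total tax = $14.25 + $1.03 + $0.82 + $1.57 + $0.56 = $18.23

$18.23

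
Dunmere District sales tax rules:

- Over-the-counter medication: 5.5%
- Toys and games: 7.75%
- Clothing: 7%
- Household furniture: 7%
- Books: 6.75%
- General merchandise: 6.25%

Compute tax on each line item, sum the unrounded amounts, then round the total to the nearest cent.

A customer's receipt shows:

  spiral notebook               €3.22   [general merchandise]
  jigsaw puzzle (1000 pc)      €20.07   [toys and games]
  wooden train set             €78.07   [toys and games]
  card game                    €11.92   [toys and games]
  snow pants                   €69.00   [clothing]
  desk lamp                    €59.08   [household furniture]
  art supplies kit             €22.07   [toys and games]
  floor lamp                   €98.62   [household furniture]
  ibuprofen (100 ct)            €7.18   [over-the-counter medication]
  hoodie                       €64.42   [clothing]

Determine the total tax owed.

Spiral notebook €3.22: general merchandise → 6.25% → €0.20125
Jigsaw puzzle (1000 pc) €20.07: toys and games → 7.75% → €1.555425
Wooden train set €78.07: toys and games → 7.75% → €6.050425
Card game €11.92: toys and games → 7.75% → €0.9238
Snow pants €69.00: clothing → 7% → €4.83
Desk lamp €59.08: household furniture → 7% → €4.1356
Art supplies kit €22.07: toys and games → 7.75% → €1.710425
Floor lamp €98.62: household furniture → 7% → €6.9034
Ibuprofen (100 ct) €7.18: over-the-counter medication → 5.5% → €0.3949
Hoodie €64.42: clothing → 7% → €4.5094
Unrounded tax sum = €31.214625 → €31.21

€31.21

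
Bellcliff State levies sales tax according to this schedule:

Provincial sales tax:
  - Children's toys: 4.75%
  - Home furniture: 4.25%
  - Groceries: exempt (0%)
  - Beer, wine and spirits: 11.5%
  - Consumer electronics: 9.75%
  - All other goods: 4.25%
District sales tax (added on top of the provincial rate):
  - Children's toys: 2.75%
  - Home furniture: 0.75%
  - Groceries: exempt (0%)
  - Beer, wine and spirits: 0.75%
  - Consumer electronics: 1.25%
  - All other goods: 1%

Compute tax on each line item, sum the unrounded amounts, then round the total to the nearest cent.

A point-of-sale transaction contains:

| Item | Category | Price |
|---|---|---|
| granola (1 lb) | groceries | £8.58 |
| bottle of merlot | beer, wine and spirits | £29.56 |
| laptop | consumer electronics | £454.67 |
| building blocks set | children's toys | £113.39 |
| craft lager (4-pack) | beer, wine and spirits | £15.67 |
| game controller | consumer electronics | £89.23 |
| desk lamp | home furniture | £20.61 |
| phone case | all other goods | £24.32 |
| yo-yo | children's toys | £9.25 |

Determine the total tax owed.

Granola (1 lb) £8.58: groceries → 0% + 0% district = 0% → £0.00
Bottle of merlot £29.56: beer, wine and spirits → 11.5% + 0.75% district = 12.25% → £3.6211
Laptop £454.67: consumer electronics → 9.75% + 1.25% district = 11% → £50.0137
Building blocks set £113.39: children's toys → 4.75% + 2.75% district = 7.5% → £8.50425
Craft lager (4-pack) £15.67: beer, wine and spirits → 11.5% + 0.75% district = 12.25% → £1.919575
Game controller £89.23: consumer electronics → 9.75% + 1.25% district = 11% → £9.8153
Desk lamp £20.61: home furniture → 4.25% + 0.75% district = 5% → £1.0305
Phone case £24.32: all other goods → 4.25% + 1% district = 5.25% → £1.2768
Yo-yo £9.25: children's toys → 4.75% + 2.75% district = 7.5% → £0.69375
Unrounded tax sum = £76.874975 → £76.87

£76.87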